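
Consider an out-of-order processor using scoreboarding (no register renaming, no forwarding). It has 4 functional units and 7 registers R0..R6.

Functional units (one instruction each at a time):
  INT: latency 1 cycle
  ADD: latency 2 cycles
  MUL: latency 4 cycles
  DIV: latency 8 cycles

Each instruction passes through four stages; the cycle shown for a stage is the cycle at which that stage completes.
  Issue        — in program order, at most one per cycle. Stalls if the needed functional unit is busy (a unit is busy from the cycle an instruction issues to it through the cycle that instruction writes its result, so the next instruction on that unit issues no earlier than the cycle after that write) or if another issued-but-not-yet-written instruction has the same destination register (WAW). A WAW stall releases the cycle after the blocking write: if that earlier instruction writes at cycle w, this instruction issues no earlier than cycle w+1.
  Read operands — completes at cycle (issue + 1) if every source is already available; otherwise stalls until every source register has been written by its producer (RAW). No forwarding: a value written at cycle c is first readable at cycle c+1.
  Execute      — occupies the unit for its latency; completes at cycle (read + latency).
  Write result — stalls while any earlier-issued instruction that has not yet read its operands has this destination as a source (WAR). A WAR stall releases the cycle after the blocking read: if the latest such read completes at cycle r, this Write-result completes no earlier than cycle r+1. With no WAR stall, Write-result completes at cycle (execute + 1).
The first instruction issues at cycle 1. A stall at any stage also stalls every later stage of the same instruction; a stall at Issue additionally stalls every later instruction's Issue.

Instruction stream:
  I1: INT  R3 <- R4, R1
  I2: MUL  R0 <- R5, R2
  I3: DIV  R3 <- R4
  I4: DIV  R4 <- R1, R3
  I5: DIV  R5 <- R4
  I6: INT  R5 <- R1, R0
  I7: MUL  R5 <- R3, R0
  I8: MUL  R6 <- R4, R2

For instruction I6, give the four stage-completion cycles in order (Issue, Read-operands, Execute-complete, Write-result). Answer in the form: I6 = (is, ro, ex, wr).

  I1 | 1 | 2 | 3 | 4
  I2 | 2 | 3 | 7 | 8
  I3 | 5 | 6 | 14 | 15   WAW R3: wait I1 write@4
  I4 | 16 | 17 | 25 | 26   struct: DIV busy until I3 writes@15
  I5 | 27 | 28 | 36 | 37   struct: DIV busy until I4 writes@26
  I6 | 38 | 39 | 40 | 41   WAW R5: wait I5 write@37
  I7 | 42 | 43 | 47 | 48   WAW R5: wait I6 write@41
  I8 | 49 | 50 | 54 | 55   struct: MUL busy until I7 writes@48

I6 = (38, 39, 40, 41)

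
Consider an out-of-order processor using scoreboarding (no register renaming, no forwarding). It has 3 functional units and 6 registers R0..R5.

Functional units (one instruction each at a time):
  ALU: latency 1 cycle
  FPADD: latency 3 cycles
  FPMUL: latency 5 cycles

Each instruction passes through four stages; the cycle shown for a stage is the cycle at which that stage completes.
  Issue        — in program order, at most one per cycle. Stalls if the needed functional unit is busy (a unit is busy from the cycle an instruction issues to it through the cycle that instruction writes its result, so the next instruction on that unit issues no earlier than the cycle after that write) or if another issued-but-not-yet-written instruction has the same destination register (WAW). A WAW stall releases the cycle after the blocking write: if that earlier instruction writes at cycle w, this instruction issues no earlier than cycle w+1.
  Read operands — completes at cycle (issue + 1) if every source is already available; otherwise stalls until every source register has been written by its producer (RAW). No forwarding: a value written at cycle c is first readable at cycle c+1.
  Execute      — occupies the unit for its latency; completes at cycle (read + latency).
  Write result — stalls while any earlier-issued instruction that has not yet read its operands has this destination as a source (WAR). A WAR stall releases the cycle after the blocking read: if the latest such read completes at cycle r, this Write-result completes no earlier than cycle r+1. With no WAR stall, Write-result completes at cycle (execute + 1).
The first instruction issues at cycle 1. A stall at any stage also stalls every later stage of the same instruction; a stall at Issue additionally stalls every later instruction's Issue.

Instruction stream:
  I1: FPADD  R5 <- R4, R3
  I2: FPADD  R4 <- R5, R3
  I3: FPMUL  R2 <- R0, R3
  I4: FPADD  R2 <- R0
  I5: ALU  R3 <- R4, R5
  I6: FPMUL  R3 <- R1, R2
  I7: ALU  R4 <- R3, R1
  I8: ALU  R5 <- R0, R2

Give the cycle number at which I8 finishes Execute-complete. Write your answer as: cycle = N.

  I1 | 1 | 2 | 5 | 6
  I2 | 7 | 8 | 11 | 12   struct: FPADD busy until I1 writes@6
  I3 | 8 | 9 | 14 | 15
  I4 | 16 | 17 | 20 | 21   WAW R2: wait I3 write@15
  I5 | 17 | 18 | 19 | 20
  I6 | 21 | 22 | 27 | 28   WAW R3: wait I5 write@20
  I7 | 22 | 29 | 30 | 31   RAW R3: wait I6 write@28
  I8 | 32 | 33 | 34 | 35   struct: ALU busy until I7 writes@31

cycle = 34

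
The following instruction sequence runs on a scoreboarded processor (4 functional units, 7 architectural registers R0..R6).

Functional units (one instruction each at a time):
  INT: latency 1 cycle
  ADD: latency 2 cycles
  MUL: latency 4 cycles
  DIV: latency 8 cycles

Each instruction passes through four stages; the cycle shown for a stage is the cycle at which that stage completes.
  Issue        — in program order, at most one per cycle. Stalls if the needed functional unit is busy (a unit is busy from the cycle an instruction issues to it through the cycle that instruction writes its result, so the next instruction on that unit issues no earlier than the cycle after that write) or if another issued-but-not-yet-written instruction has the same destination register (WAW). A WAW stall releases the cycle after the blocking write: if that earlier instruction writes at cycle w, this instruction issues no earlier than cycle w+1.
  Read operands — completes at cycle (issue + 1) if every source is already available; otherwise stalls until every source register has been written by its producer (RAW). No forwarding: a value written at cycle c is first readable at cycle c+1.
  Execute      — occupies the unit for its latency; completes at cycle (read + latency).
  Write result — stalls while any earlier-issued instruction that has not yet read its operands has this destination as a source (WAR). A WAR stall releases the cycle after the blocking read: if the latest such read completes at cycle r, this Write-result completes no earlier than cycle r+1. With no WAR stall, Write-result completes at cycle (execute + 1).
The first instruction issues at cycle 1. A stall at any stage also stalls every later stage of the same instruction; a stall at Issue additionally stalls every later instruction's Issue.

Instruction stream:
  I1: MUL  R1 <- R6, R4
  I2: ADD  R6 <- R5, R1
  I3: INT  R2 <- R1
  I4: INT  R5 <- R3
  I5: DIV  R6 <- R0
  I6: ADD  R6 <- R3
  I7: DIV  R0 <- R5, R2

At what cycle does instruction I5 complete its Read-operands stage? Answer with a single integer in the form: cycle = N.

c1: I1 issues→MUL
c2: I1 reads | I2 issues→ADD
c3: I3 issues→INT
c6: I1 exec-done
c7: I1 writes R1
c8: I2 reads | I3 reads
c9: I3 exec-done
c10: I2 exec-done | I3 writes R2
c11: I2 writes R6 | I4 issues→INT
c12: I4 reads | I5 issues→DIV
c13: I4 exec-done | I5 reads
c14: I4 writes R5
c21: I5 exec-done
c22: I5 writes R6
c23: I6 issues→ADD
c24: I6 reads | I7 issues→DIV
c25: I7 reads
c26: I6 exec-done
c27: I6 writes R6
c33: I7 exec-done
c34: I7 writes R0

cycle = 13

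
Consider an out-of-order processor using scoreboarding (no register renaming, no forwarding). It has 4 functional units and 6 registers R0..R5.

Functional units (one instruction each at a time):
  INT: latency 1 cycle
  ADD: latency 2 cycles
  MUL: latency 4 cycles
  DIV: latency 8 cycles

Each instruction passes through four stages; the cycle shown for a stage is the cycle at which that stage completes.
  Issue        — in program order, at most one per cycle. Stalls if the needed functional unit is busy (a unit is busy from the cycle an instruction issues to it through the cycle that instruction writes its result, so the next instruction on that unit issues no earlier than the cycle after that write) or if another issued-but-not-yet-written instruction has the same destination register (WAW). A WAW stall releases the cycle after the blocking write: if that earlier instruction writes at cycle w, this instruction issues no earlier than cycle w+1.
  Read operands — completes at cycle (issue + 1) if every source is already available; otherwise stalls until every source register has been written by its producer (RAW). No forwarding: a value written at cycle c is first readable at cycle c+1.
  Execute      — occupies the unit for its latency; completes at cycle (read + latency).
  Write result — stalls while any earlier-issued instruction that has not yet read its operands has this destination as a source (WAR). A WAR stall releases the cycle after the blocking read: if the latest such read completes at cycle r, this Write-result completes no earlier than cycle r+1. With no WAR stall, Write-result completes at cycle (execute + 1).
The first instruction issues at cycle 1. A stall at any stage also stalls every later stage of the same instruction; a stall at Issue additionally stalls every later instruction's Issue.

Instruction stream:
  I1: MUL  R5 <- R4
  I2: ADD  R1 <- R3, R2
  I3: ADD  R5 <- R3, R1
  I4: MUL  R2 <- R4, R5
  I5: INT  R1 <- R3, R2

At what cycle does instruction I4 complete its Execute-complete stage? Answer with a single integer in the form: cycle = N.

cycle = 17

t=1  I1 issues→MUL
t=2  I1 reads · I2 issues→ADD
t=3  I2 reads
t=5  I2 exec-done
t=6  I1 exec-done · I2 writes R1
t=7  I1 writes R5
t=8  I3 issues→ADD
t=9  I3 reads · I4 issues→MUL
t=10  I5 issues→INT
t=11  I3 exec-done
t=12  I3 writes R5
t=13  I4 reads
t=17  I4 exec-done
t=18  I4 writes R2
t=19  I5 reads
t=20  I5 exec-done
t=21  I5 writes R1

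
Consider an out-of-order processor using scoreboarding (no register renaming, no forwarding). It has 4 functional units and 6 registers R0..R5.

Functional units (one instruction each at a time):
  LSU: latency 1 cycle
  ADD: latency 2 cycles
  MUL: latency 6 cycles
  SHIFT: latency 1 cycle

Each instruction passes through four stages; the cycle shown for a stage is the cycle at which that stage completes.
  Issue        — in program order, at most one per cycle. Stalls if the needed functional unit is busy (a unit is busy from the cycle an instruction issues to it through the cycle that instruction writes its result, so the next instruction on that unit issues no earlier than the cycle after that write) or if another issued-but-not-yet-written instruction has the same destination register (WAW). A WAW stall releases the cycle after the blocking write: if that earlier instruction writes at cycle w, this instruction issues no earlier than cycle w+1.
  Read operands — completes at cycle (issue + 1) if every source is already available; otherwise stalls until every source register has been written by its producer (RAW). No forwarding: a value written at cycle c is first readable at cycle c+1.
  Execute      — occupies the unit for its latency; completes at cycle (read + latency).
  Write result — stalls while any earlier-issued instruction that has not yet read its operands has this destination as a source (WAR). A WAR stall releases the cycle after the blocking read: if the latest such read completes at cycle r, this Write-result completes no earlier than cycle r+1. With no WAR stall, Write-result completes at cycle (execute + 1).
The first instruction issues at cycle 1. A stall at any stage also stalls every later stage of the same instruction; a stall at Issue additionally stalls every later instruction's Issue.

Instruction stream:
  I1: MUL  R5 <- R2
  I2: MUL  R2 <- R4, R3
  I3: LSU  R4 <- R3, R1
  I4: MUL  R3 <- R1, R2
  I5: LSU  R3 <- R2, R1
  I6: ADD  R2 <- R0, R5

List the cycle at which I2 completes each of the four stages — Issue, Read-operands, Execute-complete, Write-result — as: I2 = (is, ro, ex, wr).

[1] issue I1 (MUL)
[2] I1 read-ops
[8] I1 finished on MUL
[9] I1→R5
[10] issue I2 (MUL)
[11] I2 read-ops | issue I3 (LSU)
[12] I3 read-ops
[13] I3 finished on LSU
[14] I3→R4
[17] I2 finished on MUL
[18] I2→R2
[19] issue I4 (MUL)
[20] I4 read-ops
[26] I4 finished on MUL
[27] I4→R3
[28] issue I5 (LSU)
[29] I5 read-ops | issue I6 (ADD)
[30] I5 finished on LSU | I6 read-ops
[31] I5→R3
[32] I6 finished on ADD
[33] I6→R2

I2 = (10, 11, 17, 18)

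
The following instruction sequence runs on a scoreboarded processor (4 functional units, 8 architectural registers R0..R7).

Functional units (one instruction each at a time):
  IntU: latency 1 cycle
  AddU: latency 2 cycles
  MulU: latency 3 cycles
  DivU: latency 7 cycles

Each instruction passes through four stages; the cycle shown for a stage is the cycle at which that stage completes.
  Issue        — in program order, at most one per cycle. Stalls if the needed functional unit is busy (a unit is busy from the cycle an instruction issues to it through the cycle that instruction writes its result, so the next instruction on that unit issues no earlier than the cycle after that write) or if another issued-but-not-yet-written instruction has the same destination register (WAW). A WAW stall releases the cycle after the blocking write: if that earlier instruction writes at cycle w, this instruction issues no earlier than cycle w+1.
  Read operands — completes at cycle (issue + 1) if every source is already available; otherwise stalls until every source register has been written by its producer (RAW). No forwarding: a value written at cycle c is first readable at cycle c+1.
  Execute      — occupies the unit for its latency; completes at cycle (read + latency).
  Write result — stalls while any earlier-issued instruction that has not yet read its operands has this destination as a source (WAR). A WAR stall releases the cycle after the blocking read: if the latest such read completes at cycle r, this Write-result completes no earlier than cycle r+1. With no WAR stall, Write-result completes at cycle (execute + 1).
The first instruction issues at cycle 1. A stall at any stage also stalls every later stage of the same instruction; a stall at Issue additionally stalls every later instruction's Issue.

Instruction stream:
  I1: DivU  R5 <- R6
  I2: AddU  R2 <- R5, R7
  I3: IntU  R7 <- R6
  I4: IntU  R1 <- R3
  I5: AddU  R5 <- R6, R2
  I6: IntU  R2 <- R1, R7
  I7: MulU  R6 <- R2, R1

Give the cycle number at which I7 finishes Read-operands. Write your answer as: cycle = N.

[1] I1 dispatched to DivU
[2] I1 operands ready · I2 dispatched to AddU
[3] I3 dispatched to IntU
[4] I3 operands ready
[5] I3 complete
[9] I1 complete
[10] R5←I1
[11] I2 operands ready
[12] R7←I3
[13] I2 complete · I4 dispatched to IntU
[14] R2←I2 · I4 operands ready
[15] I4 complete · I5 dispatched to AddU
[16] R1←I4 · I5 operands ready
[17] I6 dispatched to IntU
[18] I5 complete · I6 operands ready · I7 dispatched to MulU
[19] R5←I5 · I6 complete
[20] R2←I6
[21] I7 operands ready
[24] I7 complete
[25] R6←I7

cycle = 21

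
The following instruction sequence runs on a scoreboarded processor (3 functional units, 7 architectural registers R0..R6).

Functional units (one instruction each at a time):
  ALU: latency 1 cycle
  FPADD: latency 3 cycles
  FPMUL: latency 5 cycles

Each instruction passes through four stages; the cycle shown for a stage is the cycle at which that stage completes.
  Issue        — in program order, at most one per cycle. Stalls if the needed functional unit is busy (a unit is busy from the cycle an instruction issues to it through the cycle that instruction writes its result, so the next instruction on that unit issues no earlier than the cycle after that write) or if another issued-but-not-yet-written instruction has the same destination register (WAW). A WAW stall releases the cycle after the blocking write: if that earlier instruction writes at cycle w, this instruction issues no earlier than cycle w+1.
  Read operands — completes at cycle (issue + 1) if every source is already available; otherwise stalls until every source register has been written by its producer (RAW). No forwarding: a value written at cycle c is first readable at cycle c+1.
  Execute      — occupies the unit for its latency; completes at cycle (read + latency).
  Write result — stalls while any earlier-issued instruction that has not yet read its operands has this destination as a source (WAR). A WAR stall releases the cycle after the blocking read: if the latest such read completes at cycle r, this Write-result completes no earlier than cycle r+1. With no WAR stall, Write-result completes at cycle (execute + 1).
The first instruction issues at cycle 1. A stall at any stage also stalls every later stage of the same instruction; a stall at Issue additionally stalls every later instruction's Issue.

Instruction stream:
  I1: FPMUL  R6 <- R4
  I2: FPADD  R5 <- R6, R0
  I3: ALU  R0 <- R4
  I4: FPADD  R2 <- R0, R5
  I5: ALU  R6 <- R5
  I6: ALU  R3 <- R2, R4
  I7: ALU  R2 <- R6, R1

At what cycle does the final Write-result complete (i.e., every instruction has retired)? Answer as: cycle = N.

cycle = 26

cycle 1: issue I1 (FPMUL)
cycle 2: I1 read-ops | issue I2 (FPADD)
cycle 3: issue I3 (ALU)
cycle 4: I3 read-ops
cycle 5: I3 finished on ALU
cycle 7: I1 finished on FPMUL
cycle 8: I1→R6
cycle 9: I2 read-ops
cycle 10: I3→R0
cycle 12: I2 finished on FPADD
cycle 13: I2→R5
cycle 14: issue I4 (FPADD)
cycle 15: I4 read-ops | issue I5 (ALU)
cycle 16: I5 read-ops
cycle 17: I5 finished on ALU
cycle 18: I4 finished on FPADD | I5→R6
cycle 19: I4→R2 | issue I6 (ALU)
cycle 20: I6 read-ops
cycle 21: I6 finished on ALU
cycle 22: I6→R3
cycle 23: issue I7 (ALU)
cycle 24: I7 read-ops
cycle 25: I7 finished on ALU
cycle 26: I7→R2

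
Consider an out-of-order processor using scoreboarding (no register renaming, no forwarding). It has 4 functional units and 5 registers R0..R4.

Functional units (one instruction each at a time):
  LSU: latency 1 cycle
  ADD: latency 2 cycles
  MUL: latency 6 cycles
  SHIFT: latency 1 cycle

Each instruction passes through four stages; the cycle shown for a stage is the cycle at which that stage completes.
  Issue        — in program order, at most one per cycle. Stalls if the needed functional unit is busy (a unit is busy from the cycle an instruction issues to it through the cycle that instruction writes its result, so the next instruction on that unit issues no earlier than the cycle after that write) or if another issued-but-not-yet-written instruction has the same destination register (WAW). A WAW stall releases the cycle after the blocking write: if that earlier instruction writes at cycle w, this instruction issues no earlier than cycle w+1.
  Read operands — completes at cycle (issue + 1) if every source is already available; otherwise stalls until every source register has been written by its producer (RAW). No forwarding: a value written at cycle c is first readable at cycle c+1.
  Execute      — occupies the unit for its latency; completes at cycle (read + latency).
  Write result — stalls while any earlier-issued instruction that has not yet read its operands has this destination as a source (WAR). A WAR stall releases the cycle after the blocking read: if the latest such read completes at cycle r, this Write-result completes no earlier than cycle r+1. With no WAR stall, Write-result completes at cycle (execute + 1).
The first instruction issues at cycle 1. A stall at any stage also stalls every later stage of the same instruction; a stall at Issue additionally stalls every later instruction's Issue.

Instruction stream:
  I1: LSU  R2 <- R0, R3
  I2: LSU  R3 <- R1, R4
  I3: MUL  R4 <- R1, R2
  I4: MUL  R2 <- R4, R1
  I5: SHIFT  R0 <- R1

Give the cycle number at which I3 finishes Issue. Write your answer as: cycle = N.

c1: I1 dispatched to LSU
c2: I1 operands ready
c3: I1 complete
c4: R2←I1
c5: I2 dispatched to LSU
c6: I2 operands ready · I3 dispatched to MUL
c7: I2 complete · I3 operands ready
c8: R3←I2
c13: I3 complete
c14: R4←I3
c15: I4 dispatched to MUL
c16: I4 operands ready · I5 dispatched to SHIFT
c17: I5 operands ready
c18: I5 complete
c19: R0←I5
c22: I4 complete
c23: R2←I4

cycle = 6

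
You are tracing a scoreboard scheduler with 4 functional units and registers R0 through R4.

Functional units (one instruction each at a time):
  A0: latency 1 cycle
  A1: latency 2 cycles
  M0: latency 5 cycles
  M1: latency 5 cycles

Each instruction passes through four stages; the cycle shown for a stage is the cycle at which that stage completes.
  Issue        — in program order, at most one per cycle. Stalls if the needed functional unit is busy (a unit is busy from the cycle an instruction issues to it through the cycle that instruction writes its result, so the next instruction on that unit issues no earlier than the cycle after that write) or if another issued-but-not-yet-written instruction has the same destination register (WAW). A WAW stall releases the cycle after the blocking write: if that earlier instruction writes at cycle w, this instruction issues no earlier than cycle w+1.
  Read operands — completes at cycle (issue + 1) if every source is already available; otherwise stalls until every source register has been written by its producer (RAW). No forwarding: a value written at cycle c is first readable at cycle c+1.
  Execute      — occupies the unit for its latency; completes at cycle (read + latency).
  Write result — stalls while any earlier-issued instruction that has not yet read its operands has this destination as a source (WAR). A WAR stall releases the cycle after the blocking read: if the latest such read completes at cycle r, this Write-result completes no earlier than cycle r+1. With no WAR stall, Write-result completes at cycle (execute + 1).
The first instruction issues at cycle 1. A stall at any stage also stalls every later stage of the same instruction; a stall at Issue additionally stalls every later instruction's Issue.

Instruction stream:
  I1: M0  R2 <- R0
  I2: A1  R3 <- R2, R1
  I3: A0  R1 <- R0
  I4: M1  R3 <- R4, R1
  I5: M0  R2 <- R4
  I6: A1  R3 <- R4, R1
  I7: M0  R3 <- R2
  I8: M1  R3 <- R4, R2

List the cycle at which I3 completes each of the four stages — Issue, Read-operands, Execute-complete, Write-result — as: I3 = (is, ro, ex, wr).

I3 = (3, 4, 5, 10)

[1] I1 dispatched to M0
[2] I1 operands ready · I2 dispatched to A1
[3] I3 dispatched to A0
[4] I3 operands ready
[5] I3 complete
[7] I1 complete
[8] R2←I1
[9] I2 operands ready
[10] R1←I3
[11] I2 complete
[12] R3←I2
[13] I4 dispatched to M1
[14] I4 operands ready · I5 dispatched to M0
[15] I5 operands ready
[19] I4 complete
[20] R3←I4 · I5 complete
[21] R2←I5 · I6 dispatched to A1
[22] I6 operands ready
[24] I6 complete
[25] R3←I6
[26] I7 dispatched to M0
[27] I7 operands ready
[32] I7 complete
[33] R3←I7
[34] I8 dispatched to M1
[35] I8 operands ready
[40] I8 complete
[41] R3←I8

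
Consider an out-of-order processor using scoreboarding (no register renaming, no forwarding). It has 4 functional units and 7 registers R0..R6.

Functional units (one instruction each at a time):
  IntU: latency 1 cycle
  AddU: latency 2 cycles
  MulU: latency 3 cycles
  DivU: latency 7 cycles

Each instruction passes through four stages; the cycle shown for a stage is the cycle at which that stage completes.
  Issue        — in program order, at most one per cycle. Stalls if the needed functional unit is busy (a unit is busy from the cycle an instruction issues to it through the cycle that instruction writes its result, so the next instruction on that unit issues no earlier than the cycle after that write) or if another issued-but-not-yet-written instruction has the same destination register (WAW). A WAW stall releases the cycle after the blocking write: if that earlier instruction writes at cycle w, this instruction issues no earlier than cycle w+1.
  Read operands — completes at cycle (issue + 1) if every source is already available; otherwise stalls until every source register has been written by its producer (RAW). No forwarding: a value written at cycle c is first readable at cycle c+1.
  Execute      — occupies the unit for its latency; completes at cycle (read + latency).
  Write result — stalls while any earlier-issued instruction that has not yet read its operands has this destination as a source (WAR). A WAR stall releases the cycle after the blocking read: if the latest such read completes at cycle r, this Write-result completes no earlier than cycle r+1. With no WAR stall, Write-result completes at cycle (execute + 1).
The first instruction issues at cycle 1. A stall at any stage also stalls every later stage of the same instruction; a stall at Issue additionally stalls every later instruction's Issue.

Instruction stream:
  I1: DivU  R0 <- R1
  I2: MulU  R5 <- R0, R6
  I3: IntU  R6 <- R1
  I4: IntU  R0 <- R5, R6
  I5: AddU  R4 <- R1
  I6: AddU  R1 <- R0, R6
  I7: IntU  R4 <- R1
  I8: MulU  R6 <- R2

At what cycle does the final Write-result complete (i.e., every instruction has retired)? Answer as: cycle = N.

cycle = 26

I1 -> (1, 2, 9, 10)
I2 -> (2, 11, 14, 15)  // RAW R0: wait I1 write@10
I3 -> (3, 4, 5, 12)  // WAR R6: wait I2 read@11
I4 -> (13, 16, 17, 18)  // struct: IntU busy until I3 writes@12, RAW R5: wait I2 write@15
I5 -> (14, 15, 17, 18)
I6 -> (19, 20, 22, 23)  // struct: AddU busy until I5 writes@18
I7 -> (20, 24, 25, 26)  // RAW R1: wait I6 write@23
I8 -> (21, 22, 25, 26)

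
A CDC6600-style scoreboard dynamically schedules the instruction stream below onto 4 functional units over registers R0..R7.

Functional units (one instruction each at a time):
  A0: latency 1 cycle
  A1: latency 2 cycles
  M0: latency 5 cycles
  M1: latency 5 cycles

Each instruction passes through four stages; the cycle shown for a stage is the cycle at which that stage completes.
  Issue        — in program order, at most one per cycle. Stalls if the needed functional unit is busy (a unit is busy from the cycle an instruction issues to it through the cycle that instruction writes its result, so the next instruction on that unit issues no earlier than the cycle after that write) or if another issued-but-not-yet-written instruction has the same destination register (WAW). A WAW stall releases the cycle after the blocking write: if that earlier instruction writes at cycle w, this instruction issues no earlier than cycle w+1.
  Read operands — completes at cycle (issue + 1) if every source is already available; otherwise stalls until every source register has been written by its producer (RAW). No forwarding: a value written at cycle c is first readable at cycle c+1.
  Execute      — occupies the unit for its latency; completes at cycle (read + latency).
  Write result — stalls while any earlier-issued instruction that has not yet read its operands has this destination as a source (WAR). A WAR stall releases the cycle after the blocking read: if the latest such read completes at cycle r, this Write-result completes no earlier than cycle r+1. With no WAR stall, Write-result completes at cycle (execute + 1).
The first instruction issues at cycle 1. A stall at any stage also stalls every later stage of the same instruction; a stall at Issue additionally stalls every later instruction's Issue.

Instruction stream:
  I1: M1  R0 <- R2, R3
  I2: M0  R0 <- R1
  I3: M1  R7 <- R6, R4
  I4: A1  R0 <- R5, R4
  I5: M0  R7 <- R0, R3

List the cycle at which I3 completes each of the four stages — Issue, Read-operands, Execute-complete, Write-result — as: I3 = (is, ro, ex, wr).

I1  is:1  ro:2  ex:7  wr:8
I2  is:9  ro:10  ex:15  wr:16  — WAW R0: wait I1 write@8
I3  is:10  ro:11  ex:16  wr:17
I4  is:17  ro:18  ex:20  wr:21  — WAW R0: wait I2 write@16
I5  is:18  ro:22  ex:27  wr:28  — RAW R0: wait I4 write@21

I3 = (10, 11, 16, 17)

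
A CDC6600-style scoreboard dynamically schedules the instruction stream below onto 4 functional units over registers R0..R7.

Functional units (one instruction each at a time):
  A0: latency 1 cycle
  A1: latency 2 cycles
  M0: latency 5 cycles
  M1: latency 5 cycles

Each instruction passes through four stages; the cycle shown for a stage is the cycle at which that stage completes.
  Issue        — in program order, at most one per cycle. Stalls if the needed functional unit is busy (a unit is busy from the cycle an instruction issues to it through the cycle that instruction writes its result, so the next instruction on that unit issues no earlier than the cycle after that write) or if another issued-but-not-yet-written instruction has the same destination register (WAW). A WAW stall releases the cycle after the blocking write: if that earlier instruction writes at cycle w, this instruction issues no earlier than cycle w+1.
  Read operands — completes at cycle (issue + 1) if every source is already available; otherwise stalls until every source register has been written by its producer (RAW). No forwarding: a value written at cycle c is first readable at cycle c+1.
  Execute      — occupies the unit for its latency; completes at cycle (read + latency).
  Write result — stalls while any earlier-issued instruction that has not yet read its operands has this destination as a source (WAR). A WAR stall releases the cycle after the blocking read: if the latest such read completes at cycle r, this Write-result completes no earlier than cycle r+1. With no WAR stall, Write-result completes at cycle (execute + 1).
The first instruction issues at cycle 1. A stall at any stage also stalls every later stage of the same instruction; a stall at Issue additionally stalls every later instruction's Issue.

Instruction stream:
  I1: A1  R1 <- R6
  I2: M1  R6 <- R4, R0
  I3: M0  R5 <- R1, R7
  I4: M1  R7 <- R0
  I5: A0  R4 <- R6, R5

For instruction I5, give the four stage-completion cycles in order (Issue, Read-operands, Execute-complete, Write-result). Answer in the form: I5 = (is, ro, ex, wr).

I5 = (11, 13, 14, 15)

cycle 1: issue I1 (A1)
cycle 2: I1 read-ops, issue I2 (M1)
cycle 3: I2 read-ops, issue I3 (M0)
cycle 4: I1 finished on A1
cycle 5: I1→R1
cycle 6: I3 read-ops
cycle 8: I2 finished on M1
cycle 9: I2→R6
cycle 10: issue I4 (M1)
cycle 11: I3 finished on M0, I4 read-ops, issue I5 (A0)
cycle 12: I3→R5
cycle 13: I5 read-ops
cycle 14: I5 finished on A0
cycle 15: I5→R4
cycle 16: I4 finished on M1
cycle 17: I4→R7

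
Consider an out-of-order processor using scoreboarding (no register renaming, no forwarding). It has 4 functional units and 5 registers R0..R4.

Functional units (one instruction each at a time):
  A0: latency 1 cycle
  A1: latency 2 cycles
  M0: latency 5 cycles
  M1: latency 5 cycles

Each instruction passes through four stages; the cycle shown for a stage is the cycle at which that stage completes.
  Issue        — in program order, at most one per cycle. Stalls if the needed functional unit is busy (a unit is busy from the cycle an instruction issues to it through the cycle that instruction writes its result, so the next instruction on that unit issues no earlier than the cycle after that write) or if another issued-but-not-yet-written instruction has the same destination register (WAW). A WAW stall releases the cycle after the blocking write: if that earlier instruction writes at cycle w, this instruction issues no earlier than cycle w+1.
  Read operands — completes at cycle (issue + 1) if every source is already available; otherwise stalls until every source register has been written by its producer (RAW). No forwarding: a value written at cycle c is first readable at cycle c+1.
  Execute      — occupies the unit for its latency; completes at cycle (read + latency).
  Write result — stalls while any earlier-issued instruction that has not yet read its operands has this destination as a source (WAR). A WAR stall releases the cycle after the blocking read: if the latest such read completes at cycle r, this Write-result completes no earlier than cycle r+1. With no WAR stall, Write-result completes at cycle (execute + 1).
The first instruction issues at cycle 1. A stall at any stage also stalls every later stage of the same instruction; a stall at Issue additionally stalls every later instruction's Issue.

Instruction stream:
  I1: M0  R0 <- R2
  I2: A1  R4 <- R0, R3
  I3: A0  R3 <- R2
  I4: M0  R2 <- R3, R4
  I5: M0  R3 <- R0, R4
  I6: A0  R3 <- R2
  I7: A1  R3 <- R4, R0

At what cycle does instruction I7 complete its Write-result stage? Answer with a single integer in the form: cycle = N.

cycle = 36

I1: IS=1 RO=2 EX=7 WR=8
I2: IS=2 RO=9 EX=11 WR=12  [RAW R0: wait I1 write@8]
I3: IS=3 RO=4 EX=5 WR=10  [WAR R3: wait I2 read@9]
I4: IS=9 RO=13 EX=18 WR=19  [struct: M0 busy until I1 writes@8; RAW R4: wait I2 write@12]
I5: IS=20 RO=21 EX=26 WR=27  [struct: M0 busy until I4 writes@19]
I6: IS=28 RO=29 EX=30 WR=31  [WAW R3: wait I5 write@27]
I7: IS=32 RO=33 EX=35 WR=36  [WAW R3: wait I6 write@31]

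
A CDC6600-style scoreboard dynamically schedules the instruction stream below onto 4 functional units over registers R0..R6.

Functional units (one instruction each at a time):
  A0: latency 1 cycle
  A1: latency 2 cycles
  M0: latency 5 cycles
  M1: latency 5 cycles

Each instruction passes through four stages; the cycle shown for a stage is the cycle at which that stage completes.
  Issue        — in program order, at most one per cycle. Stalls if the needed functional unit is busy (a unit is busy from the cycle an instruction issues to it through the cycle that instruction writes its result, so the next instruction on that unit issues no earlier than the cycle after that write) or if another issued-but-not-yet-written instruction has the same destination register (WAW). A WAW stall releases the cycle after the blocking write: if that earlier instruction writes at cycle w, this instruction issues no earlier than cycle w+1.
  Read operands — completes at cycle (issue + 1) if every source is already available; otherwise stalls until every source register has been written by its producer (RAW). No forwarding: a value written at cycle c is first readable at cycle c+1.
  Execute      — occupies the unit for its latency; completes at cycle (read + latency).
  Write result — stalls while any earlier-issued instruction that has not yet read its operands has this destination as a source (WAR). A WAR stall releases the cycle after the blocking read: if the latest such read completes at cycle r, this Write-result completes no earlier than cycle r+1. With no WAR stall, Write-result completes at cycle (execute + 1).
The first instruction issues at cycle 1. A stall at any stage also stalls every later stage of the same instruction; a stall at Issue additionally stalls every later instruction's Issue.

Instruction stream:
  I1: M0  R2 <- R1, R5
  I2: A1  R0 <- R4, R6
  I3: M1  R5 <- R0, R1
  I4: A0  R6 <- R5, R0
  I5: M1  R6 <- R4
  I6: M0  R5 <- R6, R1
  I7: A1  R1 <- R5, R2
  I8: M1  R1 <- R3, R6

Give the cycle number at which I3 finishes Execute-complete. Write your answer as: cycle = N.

c1: I1 dispatched to M0
c2: I1 operands ready; I2 dispatched to A1
c3: I2 operands ready; I3 dispatched to M1
c4: I4 dispatched to A0
c5: I2 complete
c6: R0←I2
c7: I1 complete; I3 operands ready
c8: R2←I1
c12: I3 complete
c13: R5←I3
c14: I4 operands ready
c15: I4 complete
c16: R6←I4
c17: I5 dispatched to M1
c18: I5 operands ready; I6 dispatched to M0
c19: I7 dispatched to A1
c23: I5 complete
c24: R6←I5
c25: I6 operands ready
c30: I6 complete
c31: R5←I6
c32: I7 operands ready
c34: I7 complete
c35: R1←I7
c36: I8 dispatched to M1
c37: I8 operands ready
c42: I8 complete
c43: R1←I8

cycle = 12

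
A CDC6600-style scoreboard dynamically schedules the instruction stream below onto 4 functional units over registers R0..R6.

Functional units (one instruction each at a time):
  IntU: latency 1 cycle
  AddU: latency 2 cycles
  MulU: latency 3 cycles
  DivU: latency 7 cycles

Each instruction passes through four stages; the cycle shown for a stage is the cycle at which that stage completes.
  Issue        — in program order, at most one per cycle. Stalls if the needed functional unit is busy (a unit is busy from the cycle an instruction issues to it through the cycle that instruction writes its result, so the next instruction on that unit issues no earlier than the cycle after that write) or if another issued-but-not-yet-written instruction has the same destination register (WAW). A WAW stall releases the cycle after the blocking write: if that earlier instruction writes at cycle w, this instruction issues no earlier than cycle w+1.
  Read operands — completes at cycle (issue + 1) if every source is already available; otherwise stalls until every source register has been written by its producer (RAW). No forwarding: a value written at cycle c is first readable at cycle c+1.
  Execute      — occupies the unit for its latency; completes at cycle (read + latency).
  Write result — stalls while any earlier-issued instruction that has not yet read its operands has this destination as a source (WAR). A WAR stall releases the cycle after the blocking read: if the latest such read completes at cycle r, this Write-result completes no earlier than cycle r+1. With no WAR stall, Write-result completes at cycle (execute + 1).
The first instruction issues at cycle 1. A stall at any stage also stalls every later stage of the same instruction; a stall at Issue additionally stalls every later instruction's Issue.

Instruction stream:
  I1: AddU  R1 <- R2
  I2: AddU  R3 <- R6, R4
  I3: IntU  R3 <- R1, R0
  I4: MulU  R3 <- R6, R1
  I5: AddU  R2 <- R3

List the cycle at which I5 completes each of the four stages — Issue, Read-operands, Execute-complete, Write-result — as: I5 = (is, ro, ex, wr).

I5 = (16, 21, 23, 24)

c1: I1 dispatched to AddU
c2: I1 operands ready
c4: I1 complete
c5: R1←I1
c6: I2 dispatched to AddU
c7: I2 operands ready
c9: I2 complete
c10: R3←I2
c11: I3 dispatched to IntU
c12: I3 operands ready
c13: I3 complete
c14: R3←I3
c15: I4 dispatched to MulU
c16: I4 operands ready · I5 dispatched to AddU
c19: I4 complete
c20: R3←I4
c21: I5 operands ready
c23: I5 complete
c24: R2←I5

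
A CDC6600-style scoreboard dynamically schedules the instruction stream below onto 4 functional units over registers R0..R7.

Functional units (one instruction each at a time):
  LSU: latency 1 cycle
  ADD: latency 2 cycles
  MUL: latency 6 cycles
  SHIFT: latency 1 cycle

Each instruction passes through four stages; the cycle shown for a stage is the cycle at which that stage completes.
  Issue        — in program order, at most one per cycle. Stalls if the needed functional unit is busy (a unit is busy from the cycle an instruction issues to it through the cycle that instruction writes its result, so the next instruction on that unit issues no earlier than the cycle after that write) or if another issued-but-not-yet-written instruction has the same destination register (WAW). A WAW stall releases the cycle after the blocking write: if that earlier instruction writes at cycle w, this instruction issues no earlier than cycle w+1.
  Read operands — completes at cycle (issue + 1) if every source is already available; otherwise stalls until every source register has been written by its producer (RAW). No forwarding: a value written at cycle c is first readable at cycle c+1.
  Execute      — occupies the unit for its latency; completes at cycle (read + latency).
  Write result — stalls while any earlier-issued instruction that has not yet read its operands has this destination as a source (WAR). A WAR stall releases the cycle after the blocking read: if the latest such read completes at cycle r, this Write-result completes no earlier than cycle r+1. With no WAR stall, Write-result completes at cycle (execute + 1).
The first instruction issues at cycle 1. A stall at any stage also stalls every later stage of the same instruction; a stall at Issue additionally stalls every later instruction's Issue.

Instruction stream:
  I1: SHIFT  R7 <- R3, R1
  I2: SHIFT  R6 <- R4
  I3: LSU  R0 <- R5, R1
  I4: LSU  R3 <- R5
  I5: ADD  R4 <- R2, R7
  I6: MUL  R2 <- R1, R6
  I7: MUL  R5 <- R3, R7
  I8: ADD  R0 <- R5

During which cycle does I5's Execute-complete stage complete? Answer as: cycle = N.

I1 -> (1, 2, 3, 4)
I2 -> (5, 6, 7, 8)  // struct: SHIFT busy until I1 writes@4
I3 -> (6, 7, 8, 9)
I4 -> (10, 11, 12, 13)  // struct: LSU busy until I3 writes@9
I5 -> (11, 12, 14, 15)
I6 -> (12, 13, 19, 20)
I7 -> (21, 22, 28, 29)  // struct: MUL busy until I6 writes@20
I8 -> (22, 30, 32, 33)  // RAW R5: wait I7 write@29

cycle = 14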